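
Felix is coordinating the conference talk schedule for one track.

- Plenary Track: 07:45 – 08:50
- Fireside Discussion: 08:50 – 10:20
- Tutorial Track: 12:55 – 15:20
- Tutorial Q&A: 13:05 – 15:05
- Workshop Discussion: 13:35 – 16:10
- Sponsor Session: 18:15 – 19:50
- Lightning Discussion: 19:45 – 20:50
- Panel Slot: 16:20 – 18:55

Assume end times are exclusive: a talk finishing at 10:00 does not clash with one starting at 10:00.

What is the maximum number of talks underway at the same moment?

3

Sweep the timeline, counting +1 at each start and −1 at each end (ends before starts at a tie):
07:45 start Plenary Track → 1
08:50 end Plenary Track → 0
08:50 start Fireside Discussion → 1
10:20 end Fireside Discussion → 0
12:55 start Tutorial Track → 1
13:05 start Tutorial Q&A → 2
13:35 start Workshop Discussion → 3
15:05 end Tutorial Q&A → 2
15:20 end Tutorial Track → 1
16:10 end Workshop Discussion → 0
16:20 start Panel Slot → 1
18:15 start Sponsor Session → 2
18:55 end Panel Slot → 1
19:45 start Lightning Discussion → 2
19:50 end Sponsor Session → 1
20:50 end Lightning Discussion → 0
Peak is 3, at 13:35 (Tutorial Q&A, Tutorial Track, Workshop Discussion).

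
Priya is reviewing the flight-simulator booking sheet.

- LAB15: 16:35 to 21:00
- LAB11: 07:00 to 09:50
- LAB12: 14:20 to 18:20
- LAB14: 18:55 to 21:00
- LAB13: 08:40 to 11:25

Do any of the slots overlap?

Two intervals overlap when each starts before the other ends.
Sorted by start: LAB11, LAB13, LAB12, LAB15, LAB14.
LAB13 starts before LAB11 ends → LAB11 and LAB13 overlap.
That's a conflict, so the schedule is not conflict-free.

Yes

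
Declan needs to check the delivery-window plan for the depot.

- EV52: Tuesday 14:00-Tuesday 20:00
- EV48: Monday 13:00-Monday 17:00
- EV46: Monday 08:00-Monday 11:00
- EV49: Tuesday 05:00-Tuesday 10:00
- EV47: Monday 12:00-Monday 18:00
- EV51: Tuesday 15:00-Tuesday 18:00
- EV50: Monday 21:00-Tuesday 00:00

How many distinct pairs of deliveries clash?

Sorted by start: EV46, EV47, EV48, EV50, EV49, EV52, EV51.
EV47 starts after EV46 ends, so EV46 has no further overlaps.
EV48 starts before EV47 ends → EV47 and EV48 overlap.
EV50 starts after EV47 ends, so EV47 has no further overlaps.
EV50 starts after EV48 ends, so EV48 has no further overlaps.
EV49 starts after EV50 ends, so EV50 has no further overlaps.
EV52 starts after EV49 ends, so EV49 has no further overlaps.
EV51 starts before EV52 ends → EV52 and EV51 overlap.
Overlapping pairs: EV47 & EV48, EV51 & EV52 — 2 in total.

2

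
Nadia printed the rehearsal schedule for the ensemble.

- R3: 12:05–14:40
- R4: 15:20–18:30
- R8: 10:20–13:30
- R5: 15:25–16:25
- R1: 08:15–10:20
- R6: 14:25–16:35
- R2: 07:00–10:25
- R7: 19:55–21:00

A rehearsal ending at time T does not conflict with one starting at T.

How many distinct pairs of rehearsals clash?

7

Sorted by start: R2, R1, R8, R3, R6, R4, R5, R7.
R1 starts before R2 ends → R2 and R1 overlap.
R8 starts before R2 ends → R2 and R8 overlap.
R3 starts after R2 ends, so R2 has no further overlaps.
R8 starts exactly when R1 ends (back-to-back, no overlap), so R1 has no further overlaps.
R3 starts before R8 ends → R8 and R3 overlap.
R6 starts after R8 ends, so R8 has no further overlaps.
R6 starts before R3 ends → R3 and R6 overlap.
R4 starts after R3 ends, so R3 has no further overlaps.
R4 starts before R6 ends → R6 and R4 overlap.
R5 starts before R6 ends → R6 and R5 overlap.
R7 starts after R6 ends.
R5 starts before R4 ends → R4 and R5 overlap.
R7 starts after R4 ends.
R7 starts after R5 ends.
Overlapping pairs: R1 & R2, R2 & R8, R3 & R6, R3 & R8, R4 & R5, R4 & R6, R5 & R6 — 7 in total.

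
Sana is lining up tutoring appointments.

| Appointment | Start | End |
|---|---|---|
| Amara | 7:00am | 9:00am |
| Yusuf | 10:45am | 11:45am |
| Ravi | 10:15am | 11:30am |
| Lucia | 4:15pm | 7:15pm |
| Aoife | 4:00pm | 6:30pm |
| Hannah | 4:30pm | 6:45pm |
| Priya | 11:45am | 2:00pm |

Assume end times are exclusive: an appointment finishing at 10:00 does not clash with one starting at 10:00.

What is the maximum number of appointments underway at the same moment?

3

Sort all start/end points and keep a running count:
7:00am start Amara → 1
9:00am end Amara → 0
10:15am start Ravi → 1
10:45am start Yusuf → 2
11:30am end Ravi → 1
11:45am end Yusuf → 0
11:45am start Priya → 1
2:00pm end Priya → 0
4:00pm start Aoife → 1
4:15pm start Lucia → 2
4:30pm start Hannah → 3
6:30pm end Aoife → 2
6:45pm end Hannah → 1
7:15pm end Lucia → 0
Peak is 3, at 4:30pm (Aoife, Hannah, Lucia).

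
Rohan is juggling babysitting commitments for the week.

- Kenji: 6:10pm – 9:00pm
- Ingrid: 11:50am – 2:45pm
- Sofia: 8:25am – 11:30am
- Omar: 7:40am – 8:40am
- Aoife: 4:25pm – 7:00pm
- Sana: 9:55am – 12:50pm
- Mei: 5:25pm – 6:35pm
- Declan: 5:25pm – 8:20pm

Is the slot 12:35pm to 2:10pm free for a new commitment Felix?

Omar: ends 8:40am at or before Felix starts 12:35pm → clear.
Sofia: ends 11:30am at or before Felix starts 12:35pm → clear.
Sana: starts 9:55am before Felix ends 2:10pm, and ends 12:50pm after Felix starts 12:35pm → overlap.
Ingrid: starts 11:50am before Felix ends 2:10pm, and ends 2:45pm after Felix starts 12:35pm → overlap.
Aoife: starts 4:25pm at or after Felix ends 2:10pm → clear.
Mei: starts 5:25pm at or after Felix ends 2:10pm → clear.
Declan: starts 5:25pm at or after Felix ends 2:10pm → clear.
Kenji: starts 6:10pm at or after Felix ends 2:10pm → clear.
Felix overlaps Sana, Ingrid.

No — it overlaps Ingrid, Sana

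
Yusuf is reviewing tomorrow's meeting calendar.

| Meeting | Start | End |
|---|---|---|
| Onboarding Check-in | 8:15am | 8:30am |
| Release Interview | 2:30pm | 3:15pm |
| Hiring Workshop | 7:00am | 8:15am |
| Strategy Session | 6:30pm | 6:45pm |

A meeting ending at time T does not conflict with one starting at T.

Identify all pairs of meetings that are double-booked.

no overlapping pairs

Check each pair: they overlap iff neither finishes before the other starts.
Sorted by start: Hiring Workshop, Onboarding Check-in, Release Interview, Strategy Session.
Onboarding Check-in starts exactly when Hiring Workshop ends (back-to-back, no overlap) — done with Hiring Workshop.
Release Interview starts after Onboarding Check-in ends — done with Onboarding Check-in.
Strategy Session starts after Release Interview ends.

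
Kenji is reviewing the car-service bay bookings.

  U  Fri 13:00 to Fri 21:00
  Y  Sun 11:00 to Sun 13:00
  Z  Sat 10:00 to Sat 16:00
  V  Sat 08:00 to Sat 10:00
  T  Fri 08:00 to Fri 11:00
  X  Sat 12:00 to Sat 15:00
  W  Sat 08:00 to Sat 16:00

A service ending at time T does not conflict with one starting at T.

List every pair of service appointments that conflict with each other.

V & W, W & X, W & Z, X & Z

Sorted by start: T, U, V, W, Z, X, Y.
U starts after T ends, so T has no further overlaps.
V starts after U ends, so U has no further overlaps.
W starts before V ends → V and W overlap.
Z starts exactly when V ends (back-to-back, no overlap), so V has no further overlaps.
Z starts before W ends → W and Z overlap.
X starts before W ends → W and X overlap.
Y starts after W ends.
X starts before Z ends → Z and X overlap.
Y starts after Z ends.
Y starts after X ends.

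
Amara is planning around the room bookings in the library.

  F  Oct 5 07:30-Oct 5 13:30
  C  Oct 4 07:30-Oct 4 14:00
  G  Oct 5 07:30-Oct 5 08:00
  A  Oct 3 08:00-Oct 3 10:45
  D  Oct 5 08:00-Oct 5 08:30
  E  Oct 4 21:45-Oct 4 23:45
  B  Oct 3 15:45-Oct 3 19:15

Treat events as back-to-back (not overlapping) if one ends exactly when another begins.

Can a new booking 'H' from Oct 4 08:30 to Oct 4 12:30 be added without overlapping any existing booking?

A: ends Oct 3 10:45 at or before H starts Oct 4 08:30 → clear.
B: ends Oct 3 19:15 at or before H starts Oct 4 08:30 → clear.
C: starts Oct 4 07:30 before H ends Oct 4 12:30, and ends Oct 4 14:00 after H starts Oct 4 08:30 → overlap.
E: starts Oct 4 21:45 at or after H ends Oct 4 12:30 → clear.
F: starts Oct 5 07:30 at or after H ends Oct 4 12:30 → clear.
G: starts Oct 5 07:30 at or after H ends Oct 4 12:30 → clear.
D: starts Oct 5 08:00 at or after H ends Oct 4 12:30 → clear.
H overlaps C.

No — it overlaps C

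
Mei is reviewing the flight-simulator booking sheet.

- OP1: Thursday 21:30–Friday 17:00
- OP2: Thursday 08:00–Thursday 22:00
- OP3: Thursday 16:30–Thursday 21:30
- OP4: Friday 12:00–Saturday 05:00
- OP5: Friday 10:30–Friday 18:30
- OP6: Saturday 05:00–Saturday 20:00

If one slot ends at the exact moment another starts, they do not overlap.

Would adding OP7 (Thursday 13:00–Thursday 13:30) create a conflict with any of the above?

OP2: starts Thursday 08:00 before OP7 ends Thursday 13:30, and ends Thursday 22:00 after OP7 starts Thursday 13:00 → overlap.
OP3: starts Thursday 16:30 at or after OP7 ends Thursday 13:30 → clear.
OP1: starts Thursday 21:30 at or after OP7 ends Thursday 13:30 → clear.
OP5: starts Friday 10:30 at or after OP7 ends Thursday 13:30 → clear.
OP4: starts Friday 12:00 at or after OP7 ends Thursday 13:30 → clear.
OP6: starts Saturday 05:00 at or after OP7 ends Thursday 13:30 → clear.
OP7 overlaps OP2.

Yes — it overlaps OP2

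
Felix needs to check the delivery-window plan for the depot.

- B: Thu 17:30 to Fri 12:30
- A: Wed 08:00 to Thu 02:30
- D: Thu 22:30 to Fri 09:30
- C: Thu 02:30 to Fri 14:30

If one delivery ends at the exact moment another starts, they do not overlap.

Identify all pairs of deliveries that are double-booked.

B & C, B & D, C & D

Check each pair: they overlap iff neither finishes before the other starts.
Sorted by start: A, C, B, D.
C starts exactly when A ends (back-to-back, no overlap), so nothing later overlaps A either.
B starts before C ends → C and B overlap.
D starts before C ends → C and D overlap.
D starts before B ends → B and D overlap.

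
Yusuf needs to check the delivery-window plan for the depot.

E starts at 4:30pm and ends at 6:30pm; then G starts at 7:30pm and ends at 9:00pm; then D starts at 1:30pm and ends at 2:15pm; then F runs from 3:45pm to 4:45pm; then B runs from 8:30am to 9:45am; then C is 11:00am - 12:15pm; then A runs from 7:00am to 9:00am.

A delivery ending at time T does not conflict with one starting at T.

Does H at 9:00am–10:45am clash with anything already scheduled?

A: ends 9:00am at or before H starts 9:00am → clear.
B: starts 8:30am before H ends 10:45am, and ends 9:45am after H starts 9:00am → overlap.
C: starts 11:00am at or after H ends 10:45am → clear.
D: starts 1:30pm at or after H ends 10:45am → clear.
F: starts 3:45pm at or after H ends 10:45am → clear.
E: starts 4:30pm at or after H ends 10:45am → clear.
G: starts 7:30pm at or after H ends 10:45am → clear.
H overlaps B.

Yes — it overlaps B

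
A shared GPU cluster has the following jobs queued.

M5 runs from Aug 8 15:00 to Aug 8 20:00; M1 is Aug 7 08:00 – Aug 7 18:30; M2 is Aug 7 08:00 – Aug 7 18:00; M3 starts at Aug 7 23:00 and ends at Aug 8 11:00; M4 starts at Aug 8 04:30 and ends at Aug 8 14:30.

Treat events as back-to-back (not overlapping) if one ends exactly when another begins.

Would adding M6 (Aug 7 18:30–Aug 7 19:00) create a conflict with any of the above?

No — it doesn't clash with anything

M1: ends Aug 7 18:30 at or before M6 starts Aug 7 18:30 → clear.
M2: ends Aug 7 18:00 at or before M6 starts Aug 7 18:30 → clear.
M3: starts Aug 7 23:00 at or after M6 ends Aug 7 19:00 → clear.
M4: starts Aug 8 04:30 at or after M6 ends Aug 7 19:00 → clear.
M5: starts Aug 8 15:00 at or after M6 ends Aug 7 19:00 → clear.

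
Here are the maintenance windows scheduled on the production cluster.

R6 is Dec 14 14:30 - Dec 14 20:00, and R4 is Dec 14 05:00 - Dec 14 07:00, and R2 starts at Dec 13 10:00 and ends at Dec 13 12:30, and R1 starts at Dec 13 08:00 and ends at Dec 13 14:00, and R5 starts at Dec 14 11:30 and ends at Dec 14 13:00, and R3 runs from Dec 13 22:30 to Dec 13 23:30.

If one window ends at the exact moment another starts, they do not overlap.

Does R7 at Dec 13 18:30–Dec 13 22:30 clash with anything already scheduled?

R1: ends Dec 13 14:00 at or before R7 starts Dec 13 18:30 → clear.
R2: ends Dec 13 12:30 at or before R7 starts Dec 13 18:30 → clear.
R3: starts Dec 13 22:30 at or after R7 ends Dec 13 22:30 → clear.
R4: starts Dec 14 05:00 at or after R7 ends Dec 13 22:30 → clear.
R5: starts Dec 14 11:30 at or after R7 ends Dec 13 22:30 → clear.
R6: starts Dec 14 14:30 at or after R7 ends Dec 13 22:30 → clear.

No — it doesn't clash with anything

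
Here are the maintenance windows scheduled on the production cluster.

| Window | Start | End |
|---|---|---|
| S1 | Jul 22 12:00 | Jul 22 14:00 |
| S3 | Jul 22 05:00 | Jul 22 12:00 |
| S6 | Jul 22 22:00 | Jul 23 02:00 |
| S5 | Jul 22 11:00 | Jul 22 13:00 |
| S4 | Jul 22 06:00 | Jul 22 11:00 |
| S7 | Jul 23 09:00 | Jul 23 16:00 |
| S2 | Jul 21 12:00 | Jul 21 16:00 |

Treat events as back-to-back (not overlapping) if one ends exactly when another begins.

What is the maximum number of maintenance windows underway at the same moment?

2

Sweep the timeline, counting +1 at each start and −1 at each end (ends before starts at a tie):
Jul 21 12:00 start S2 → 1
Jul 21 16:00 end S2 → 0
Jul 22 05:00 start S3 → 1
Jul 22 06:00 start S4 → 2
Jul 22 11:00 end S4 → 1
Jul 22 11:00 start S5 → 2
Jul 22 12:00 end S3 → 1
Jul 22 12:00 start S1 → 2
Jul 22 13:00 end S5 → 1
Jul 22 14:00 end S1 → 0
Jul 22 22:00 start S6 → 1
Jul 23 02:00 end S6 → 0
Jul 23 09:00 start S7 → 1
Jul 23 16:00 end S7 → 0
Peak is 2, at Jul 22 06:00 (S3, S4).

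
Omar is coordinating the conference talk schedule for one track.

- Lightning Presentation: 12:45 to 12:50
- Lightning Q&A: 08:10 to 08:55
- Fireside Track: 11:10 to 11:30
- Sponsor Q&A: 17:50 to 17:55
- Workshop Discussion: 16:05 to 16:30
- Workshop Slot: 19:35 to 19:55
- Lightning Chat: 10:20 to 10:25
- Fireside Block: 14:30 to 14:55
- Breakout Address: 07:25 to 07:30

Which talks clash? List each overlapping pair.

no conflicts

Sorted by start: Breakout Address, Lightning Q&A, Lightning Chat, Fireside Track, Lightning Presentation, Fireside Block, Workshop Discussion, Sponsor Q&A, Workshop Slot.
Lightning Q&A starts after Breakout Address ends — done with Breakout Address.
Lightning Chat starts after Lightning Q&A ends — done with Lightning Q&A.
Fireside Track starts after Lightning Chat ends — done with Lightning Chat.
Lightning Presentation starts after Fireside Track ends — done with Fireside Track.
Fireside Block starts after Lightning Presentation ends — done with Lightning Presentation.
Workshop Discussion starts after Fireside Block ends — done with Fireside Block.
Sponsor Q&A starts after Workshop Discussion ends — done with Workshop Discussion.
Workshop Slot starts after Sponsor Q&A ends.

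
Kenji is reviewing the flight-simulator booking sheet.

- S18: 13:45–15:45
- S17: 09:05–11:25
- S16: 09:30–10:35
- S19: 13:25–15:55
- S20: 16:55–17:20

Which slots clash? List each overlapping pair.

S16 & S17, S18 & S19

Sorted by start: S17, S16, S19, S18, S20.
S16 starts before S17 ends → S17 and S16 overlap.
S19 starts after S17 ends; S17 is clear from here.
S19 starts after S16 ends; S16 is clear from here.
S18 starts before S19 ends → S19 and S18 overlap.
S20 starts after S19 ends.
S20 starts after S18 ends.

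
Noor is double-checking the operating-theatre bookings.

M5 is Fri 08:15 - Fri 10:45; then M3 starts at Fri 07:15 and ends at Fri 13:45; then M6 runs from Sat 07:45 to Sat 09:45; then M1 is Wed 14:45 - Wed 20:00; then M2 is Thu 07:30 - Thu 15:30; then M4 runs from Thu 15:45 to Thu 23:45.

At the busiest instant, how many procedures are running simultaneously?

2

Sort all start/end points and keep a running count:
Wed 14:45 start M1 → 1
Wed 20:00 end M1 → 0
Thu 07:30 start M2 → 1
Thu 15:30 end M2 → 0
Thu 15:45 start M4 → 1
Thu 23:45 end M4 → 0
Fri 07:15 start M3 → 1
Fri 08:15 start M5 → 2
Fri 10:45 end M5 → 1
Fri 13:45 end M3 → 0
Sat 07:45 start M6 → 1
Sat 09:45 end M6 → 0
Peak is 2, at Fri 08:15 (M3, M5).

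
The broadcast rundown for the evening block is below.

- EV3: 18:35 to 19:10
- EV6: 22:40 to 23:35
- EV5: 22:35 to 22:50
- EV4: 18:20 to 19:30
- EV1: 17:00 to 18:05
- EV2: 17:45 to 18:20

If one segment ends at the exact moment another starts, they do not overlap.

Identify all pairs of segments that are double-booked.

Sorted by start: EV1, EV2, EV4, EV3, EV5, EV6.
EV2 starts before EV1 ends → EV1 and EV2 overlap.
EV4 starts after EV1 ends — done with EV1.
EV4 starts exactly when EV2 ends (back-to-back, no overlap) — done with EV2.
EV3 starts before EV4 ends → EV4 and EV3 overlap.
EV5 starts after EV4 ends — done with EV4.
EV5 starts after EV3 ends — done with EV3.
EV6 starts before EV5 ends → EV5 and EV6 overlap.

EV1 & EV2, EV3 & EV4, EV5 & EV6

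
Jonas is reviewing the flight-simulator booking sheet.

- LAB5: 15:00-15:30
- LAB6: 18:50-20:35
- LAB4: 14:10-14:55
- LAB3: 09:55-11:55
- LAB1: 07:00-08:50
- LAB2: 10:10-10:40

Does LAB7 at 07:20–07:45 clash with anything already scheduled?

Yes — it overlaps LAB1

LAB1: starts 07:00 before LAB7 ends 07:45, and ends 08:50 after LAB7 starts 07:20 → overlap.
LAB3: starts 09:55 at or after LAB7 ends 07:45 → clear.
LAB2: starts 10:10 at or after LAB7 ends 07:45 → clear.
LAB4: starts 14:10 at or after LAB7 ends 07:45 → clear.
LAB5: starts 15:00 at or after LAB7 ends 07:45 → clear.
LAB6: starts 18:50 at or after LAB7 ends 07:45 → clear.
LAB7 overlaps LAB1.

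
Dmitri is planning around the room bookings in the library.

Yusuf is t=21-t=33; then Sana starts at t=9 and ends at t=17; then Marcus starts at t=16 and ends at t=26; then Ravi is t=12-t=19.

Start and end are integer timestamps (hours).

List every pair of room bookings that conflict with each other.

Sorted by start: Sana, Ravi, Marcus, Yusuf.
Ravi starts before Sana ends → Sana and Ravi overlap.
Marcus starts before Sana ends → Sana and Marcus overlap.
Yusuf starts after Sana ends.
Marcus starts before Ravi ends → Ravi and Marcus overlap.
Yusuf starts after Ravi ends.
Yusuf starts before Marcus ends → Marcus and Yusuf overlap.

Marcus & Ravi, Marcus & Sana, Marcus & Yusuf, Ravi & Sana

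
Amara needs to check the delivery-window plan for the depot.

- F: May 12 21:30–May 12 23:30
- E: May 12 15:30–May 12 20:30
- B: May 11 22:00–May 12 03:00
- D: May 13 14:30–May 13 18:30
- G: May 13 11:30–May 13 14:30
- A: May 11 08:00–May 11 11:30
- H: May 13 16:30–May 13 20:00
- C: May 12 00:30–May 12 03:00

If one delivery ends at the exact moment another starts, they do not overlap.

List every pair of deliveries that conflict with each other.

B & C, D & H

Sorted by start: A, B, C, E, F, G, D, H.
B starts after A ends, so A has no further overlaps.
C starts before B ends → B and C overlap.
E starts after B ends, so B has no further overlaps.
E starts after C ends, so C has no further overlaps.
F starts after E ends, so E has no further overlaps.
G starts after F ends, so F has no further overlaps.
D starts exactly when G ends (back-to-back, no overlap), so G has no further overlaps.
H starts before D ends → D and H overlap.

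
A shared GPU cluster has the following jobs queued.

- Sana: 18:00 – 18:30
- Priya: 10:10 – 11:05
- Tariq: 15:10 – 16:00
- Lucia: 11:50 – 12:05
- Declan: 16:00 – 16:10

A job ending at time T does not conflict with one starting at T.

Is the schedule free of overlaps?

Yes

Check each pair: they overlap iff neither finishes before the other starts.
Sorted by start: Priya, Lucia, Tariq, Declan, Sana.
Lucia starts after Priya ends, so nothing later overlaps Priya either.
Tariq starts after Lucia ends, so nothing later overlaps Lucia either.
Declan starts exactly when Tariq ends (back-to-back, no overlap), so nothing later overlaps Tariq either.
Sana starts after Declan ends.
Every pair is clear; the schedule has no overlaps.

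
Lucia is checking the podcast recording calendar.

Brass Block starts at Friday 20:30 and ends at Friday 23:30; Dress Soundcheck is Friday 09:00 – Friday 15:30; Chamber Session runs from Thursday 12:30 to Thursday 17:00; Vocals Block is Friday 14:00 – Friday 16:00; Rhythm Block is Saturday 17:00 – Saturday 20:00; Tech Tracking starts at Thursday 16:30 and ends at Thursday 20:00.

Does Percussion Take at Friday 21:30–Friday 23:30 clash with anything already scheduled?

Yes — it overlaps Brass Block

Chamber Session: ends Thursday 17:00 at or before Percussion Take starts Friday 21:30 → clear.
Tech Tracking: ends Thursday 20:00 at or before Percussion Take starts Friday 21:30 → clear.
Dress Soundcheck: ends Friday 15:30 at or before Percussion Take starts Friday 21:30 → clear.
Vocals Block: ends Friday 16:00 at or before Percussion Take starts Friday 21:30 → clear.
Brass Block: starts Friday 20:30 before Percussion Take ends Friday 23:30, and ends Friday 23:30 after Percussion Take starts Friday 21:30 → overlap.
Rhythm Block: starts Saturday 17:00 at or after Percussion Take ends Friday 23:30 → clear.
Percussion Take overlaps Brass Block.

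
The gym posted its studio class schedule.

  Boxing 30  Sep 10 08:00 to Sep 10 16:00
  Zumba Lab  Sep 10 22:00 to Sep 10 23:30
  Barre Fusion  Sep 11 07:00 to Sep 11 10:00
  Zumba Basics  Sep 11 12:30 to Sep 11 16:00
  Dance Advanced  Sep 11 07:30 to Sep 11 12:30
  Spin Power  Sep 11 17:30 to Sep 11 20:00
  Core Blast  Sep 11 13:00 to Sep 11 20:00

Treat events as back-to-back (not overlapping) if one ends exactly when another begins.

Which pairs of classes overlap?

Check each pair: they overlap iff neither finishes before the other starts.
Sorted by start: Boxing 30, Zumba Lab, Barre Fusion, Dance Advanced, Zumba Basics, Core Blast, Spin Power.
Zumba Lab starts after Boxing 30 ends; Boxing 30 is clear from here.
Barre Fusion starts after Zumba Lab ends; Zumba Lab is clear from here.
Dance Advanced starts before Barre Fusion ends → Barre Fusion and Dance Advanced overlap.
Zumba Basics starts after Barre Fusion ends; Barre Fusion is clear from here.
Zumba Basics starts exactly when Dance Advanced ends (back-to-back, no overlap); Dance Advanced is clear from here.
Core Blast starts before Zumba Basics ends → Zumba Basics and Core Blast overlap.
Spin Power starts after Zumba Basics ends.
Spin Power starts before Core Blast ends → Core Blast and Spin Power overlap.

Barre Fusion & Dance Advanced, Core Blast & Spin Power, Core Blast & Zumba Basics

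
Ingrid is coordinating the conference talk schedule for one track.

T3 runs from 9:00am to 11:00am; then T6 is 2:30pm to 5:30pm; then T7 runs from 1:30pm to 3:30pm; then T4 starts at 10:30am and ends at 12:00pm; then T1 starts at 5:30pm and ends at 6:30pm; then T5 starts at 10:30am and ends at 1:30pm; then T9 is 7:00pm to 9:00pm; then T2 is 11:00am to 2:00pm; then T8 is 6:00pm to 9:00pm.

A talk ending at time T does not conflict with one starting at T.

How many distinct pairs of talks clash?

9

Sorted by start: T3, T4, T5, T2, T7, T6, T1, T8, T9.
T4 starts before T3 ends → T3 and T4 overlap.
T5 starts before T3 ends → T3 and T5 overlap.
T2 starts exactly when T3 ends (back-to-back, no overlap); T3 is clear from here.
T5 starts before T4 ends → T4 and T5 overlap.
T2 starts before T4 ends → T4 and T2 overlap.
T7 starts after T4 ends; T4 is clear from here.
T2 starts before T5 ends → T5 and T2 overlap.
T7 starts exactly when T5 ends (back-to-back, no overlap); T5 is clear from here.
T7 starts before T2 ends → T2 and T7 overlap.
T6 starts after T2 ends; T2 is clear from here.
T6 starts before T7 ends → T7 and T6 overlap.
T1 starts after T7 ends; T7 is clear from here.
T1 starts exactly when T6 ends (back-to-back, no overlap); T6 is clear from here.
T8 starts before T1 ends → T1 and T8 overlap.
T9 starts after T1 ends.
T9 starts before T8 ends → T8 and T9 overlap.
Overlapping pairs: T1 & T8, T2 & T4, T2 & T5, T2 & T7, T3 & T4, T3 & T5, T4 & T5, T6 & T7, T8 & T9 — 9 in total.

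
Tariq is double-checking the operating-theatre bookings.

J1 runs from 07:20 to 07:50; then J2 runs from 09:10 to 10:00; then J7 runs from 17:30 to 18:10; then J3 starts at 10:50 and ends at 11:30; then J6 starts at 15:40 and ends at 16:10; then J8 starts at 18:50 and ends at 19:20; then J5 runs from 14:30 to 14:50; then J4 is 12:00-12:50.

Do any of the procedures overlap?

Sorted by start: J1, J2, J3, J4, J5, J6, J7, J8.
J2 starts after J1 ends, so nothing later overlaps J1 either.
J3 starts after J2 ends, so nothing later overlaps J2 either.
J4 starts after J3 ends, so nothing later overlaps J3 either.
J5 starts after J4 ends, so nothing later overlaps J4 either.
J6 starts after J5 ends, so nothing later overlaps J5 either.
J7 starts after J6 ends, so nothing later overlaps J6 either.
J8 starts after J7 ends.
Every pair is clear; the schedule has no overlaps.

No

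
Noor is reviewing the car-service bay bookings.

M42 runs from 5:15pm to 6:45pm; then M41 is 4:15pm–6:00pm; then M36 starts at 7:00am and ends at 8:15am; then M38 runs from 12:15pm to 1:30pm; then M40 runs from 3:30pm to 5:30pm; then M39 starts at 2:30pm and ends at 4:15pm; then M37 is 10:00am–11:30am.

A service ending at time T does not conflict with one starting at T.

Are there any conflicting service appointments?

Yes

Check each pair: they overlap iff neither finishes before the other starts.
Sorted by start: M36, M37, M38, M39, M40, M41, M42.
M37 starts after M36 ends, so nothing later overlaps M36 either.
M38 starts after M37 ends, so nothing later overlaps M37 either.
M39 starts after M38 ends, so nothing later overlaps M38 either.
M40 starts before M39 ends → M39 and M40 overlap.
That's a conflict, so the schedule is not conflict-free.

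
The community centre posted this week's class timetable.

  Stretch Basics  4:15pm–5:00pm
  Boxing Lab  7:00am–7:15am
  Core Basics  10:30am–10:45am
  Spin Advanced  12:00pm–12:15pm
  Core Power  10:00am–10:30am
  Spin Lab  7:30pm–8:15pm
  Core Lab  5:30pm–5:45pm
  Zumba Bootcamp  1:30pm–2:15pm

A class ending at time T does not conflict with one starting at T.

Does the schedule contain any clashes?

Check each pair: they overlap iff neither finishes before the other starts.
Sorted by start: Boxing Lab, Core Power, Core Basics, Spin Advanced, Zumba Bootcamp, Stretch Basics, Core Lab, Spin Lab.
Core Power starts after Boxing Lab ends, so nothing later overlaps Boxing Lab either.
Core Basics starts exactly when Core Power ends (back-to-back, no overlap), so nothing later overlaps Core Power either.
Spin Advanced starts after Core Basics ends, so nothing later overlaps Core Basics either.
Zumba Bootcamp starts after Spin Advanced ends, so nothing later overlaps Spin Advanced either.
Stretch Basics starts after Zumba Bootcamp ends, so nothing later overlaps Zumba Bootcamp either.
Core Lab starts after Stretch Basics ends, so nothing later overlaps Stretch Basics either.
Spin Lab starts after Core Lab ends.
Every pair is clear; the schedule has no overlaps.

No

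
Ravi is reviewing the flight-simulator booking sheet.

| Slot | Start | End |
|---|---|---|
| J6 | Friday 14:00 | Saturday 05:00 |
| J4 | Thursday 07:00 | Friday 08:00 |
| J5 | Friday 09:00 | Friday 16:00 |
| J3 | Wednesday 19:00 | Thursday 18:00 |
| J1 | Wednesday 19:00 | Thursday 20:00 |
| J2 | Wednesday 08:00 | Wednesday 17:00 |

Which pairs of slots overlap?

Sorted by start: J2, J1, J3, J4, J5, J6.
J1 starts after J2 ends; J2 is clear from here.
J3 starts before J1 ends → J1 and J3 overlap.
J4 starts before J1 ends → J1 and J4 overlap.
J5 starts after J1 ends; J1 is clear from here.
J4 starts before J3 ends → J3 and J4 overlap.
J5 starts after J3 ends; J3 is clear from here.
J5 starts after J4 ends; J4 is clear from here.
J6 starts before J5 ends → J5 and J6 overlap.

J1 & J3, J1 & J4, J3 & J4, J5 & J6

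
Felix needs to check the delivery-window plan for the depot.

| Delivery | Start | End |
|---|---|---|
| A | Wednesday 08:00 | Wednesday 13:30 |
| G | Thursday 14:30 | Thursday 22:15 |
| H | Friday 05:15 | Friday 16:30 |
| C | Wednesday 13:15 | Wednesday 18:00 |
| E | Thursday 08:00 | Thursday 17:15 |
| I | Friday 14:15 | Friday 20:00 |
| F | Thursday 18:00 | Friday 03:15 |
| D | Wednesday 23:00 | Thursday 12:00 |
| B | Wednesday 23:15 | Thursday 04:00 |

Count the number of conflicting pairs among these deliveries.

Check each pair: they overlap iff neither finishes before the other starts.
Sorted by start: A, C, D, B, E, G, F, H, I.
C starts before A ends → A and C overlap.
D starts after A ends — done with A.
D starts after C ends — done with C.
B starts before D ends → D and B overlap.
E starts before D ends → D and E overlap.
G starts after D ends — done with D.
E starts after B ends — done with B.
G starts before E ends → E and G overlap.
F starts after E ends — done with E.
F starts before G ends → G and F overlap.
H starts after G ends — done with G.
H starts after F ends — done with F.
I starts before H ends → H and I overlap.
Overlapping pairs: A & C, B & D, D & E, E & G, F & G, H & I — 6 in total.

6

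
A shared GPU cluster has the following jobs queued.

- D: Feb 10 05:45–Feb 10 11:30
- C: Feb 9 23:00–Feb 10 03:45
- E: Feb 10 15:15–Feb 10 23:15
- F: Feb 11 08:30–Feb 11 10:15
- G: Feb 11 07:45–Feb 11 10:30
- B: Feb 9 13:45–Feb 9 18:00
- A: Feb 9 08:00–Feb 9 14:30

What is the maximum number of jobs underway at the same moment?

Sweep the timeline, counting +1 at each start and −1 at each end (ends before starts at a tie):
Feb 9 08:00 start A → 1
Feb 9 13:45 start B → 2
Feb 9 14:30 end A → 1
Feb 9 18:00 end B → 0
Feb 9 23:00 start C → 1
Feb 10 03:45 end C → 0
Feb 10 05:45 start D → 1
Feb 10 11:30 end D → 0
Feb 10 15:15 start E → 1
Feb 10 23:15 end E → 0
Feb 11 07:45 start G → 1
Feb 11 08:30 start F → 2
Feb 11 10:15 end F → 1
Feb 11 10:30 end G → 0
Peak is 2, at Feb 9 13:45 (A, B).

2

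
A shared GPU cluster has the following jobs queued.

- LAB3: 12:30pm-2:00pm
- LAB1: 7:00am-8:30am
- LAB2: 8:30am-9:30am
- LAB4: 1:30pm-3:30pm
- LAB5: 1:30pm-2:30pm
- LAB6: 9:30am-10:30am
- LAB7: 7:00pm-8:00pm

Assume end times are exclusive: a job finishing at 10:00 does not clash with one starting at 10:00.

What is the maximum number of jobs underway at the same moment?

3

Sweep the timeline, counting +1 at each start and −1 at each end (ends before starts at a tie):
7:00am start LAB1 → 1
8:30am end LAB1 → 0
8:30am start LAB2 → 1
9:30am end LAB2 → 0
9:30am start LAB6 → 1
10:30am end LAB6 → 0
12:30pm start LAB3 → 1
1:30pm start LAB4 → 2
1:30pm start LAB5 → 3
2:00pm end LAB3 → 2
2:30pm end LAB5 → 1
3:30pm end LAB4 → 0
7:00pm start LAB7 → 1
8:00pm end LAB7 → 0
Peak is 3, at 1:30pm (LAB3, LAB4, LAB5).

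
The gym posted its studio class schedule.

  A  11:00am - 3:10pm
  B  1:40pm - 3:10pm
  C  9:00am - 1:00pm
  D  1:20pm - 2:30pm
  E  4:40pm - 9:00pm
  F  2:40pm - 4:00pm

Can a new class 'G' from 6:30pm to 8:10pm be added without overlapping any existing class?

No — it overlaps E

C: ends 1:00pm at or before G starts 6:30pm → clear.
A: ends 3:10pm at or before G starts 6:30pm → clear.
D: ends 2:30pm at or before G starts 6:30pm → clear.
B: ends 3:10pm at or before G starts 6:30pm → clear.
F: ends 4:00pm at or before G starts 6:30pm → clear.
E: starts 4:40pm before G ends 8:10pm, and ends 9:00pm after G starts 6:30pm → overlap.
G overlaps E.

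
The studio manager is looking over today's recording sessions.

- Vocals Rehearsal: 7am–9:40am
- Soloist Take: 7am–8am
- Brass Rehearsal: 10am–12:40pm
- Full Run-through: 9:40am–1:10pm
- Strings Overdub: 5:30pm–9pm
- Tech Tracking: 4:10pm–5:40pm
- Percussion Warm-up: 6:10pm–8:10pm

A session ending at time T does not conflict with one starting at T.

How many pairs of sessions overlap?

4

Check each pair: they overlap iff neither finishes before the other starts.
Sorted by start: Vocals Rehearsal, Soloist Take, Full Run-through, Brass Rehearsal, Tech Tracking, Strings Overdub, Percussion Warm-up.
Soloist Take starts before Vocals Rehearsal ends → Vocals Rehearsal and Soloist Take overlap.
Full Run-through starts exactly when Vocals Rehearsal ends (back-to-back, no overlap), so nothing later overlaps Vocals Rehearsal either.
Full Run-through starts after Soloist Take ends, so nothing later overlaps Soloist Take either.
Brass Rehearsal starts before Full Run-through ends → Full Run-through and Brass Rehearsal overlap.
Tech Tracking starts after Full Run-through ends, so nothing later overlaps Full Run-through either.
Tech Tracking starts after Brass Rehearsal ends, so nothing later overlaps Brass Rehearsal either.
Strings Overdub starts before Tech Tracking ends → Tech Tracking and Strings Overdub overlap.
Percussion Warm-up starts after Tech Tracking ends.
Percussion Warm-up starts before Strings Overdub ends → Strings Overdub and Percussion Warm-up overlap.
Overlapping pairs: Brass Rehearsal & Full Run-through, Percussion Warm-up & Strings Overdub, Soloist Take & Vocals Rehearsal, Strings Overdub & Tech Tracking — 4 in total.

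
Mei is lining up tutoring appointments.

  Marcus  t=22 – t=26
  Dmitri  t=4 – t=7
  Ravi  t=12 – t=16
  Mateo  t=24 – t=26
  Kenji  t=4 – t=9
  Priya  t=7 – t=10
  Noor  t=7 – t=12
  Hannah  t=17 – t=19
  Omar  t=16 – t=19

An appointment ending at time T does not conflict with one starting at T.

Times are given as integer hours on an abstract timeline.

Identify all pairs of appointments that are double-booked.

Sorted by start: Dmitri, Kenji, Priya, Noor, Ravi, Omar, Hannah, Marcus, Mateo.
Kenji starts before Dmitri ends → Dmitri and Kenji overlap.
Priya starts exactly when Dmitri ends (back-to-back, no overlap), so Dmitri has no further overlaps.
Priya starts before Kenji ends → Kenji and Priya overlap.
Noor starts before Kenji ends → Kenji and Noor overlap.
Ravi starts after Kenji ends, so Kenji has no further overlaps.
Noor starts before Priya ends → Priya and Noor overlap.
Ravi starts after Priya ends, so Priya has no further overlaps.
Ravi starts exactly when Noor ends (back-to-back, no overlap), so Noor has no further overlaps.
Omar starts exactly when Ravi ends (back-to-back, no overlap), so Ravi has no further overlaps.
Hannah starts before Omar ends → Omar and Hannah overlap.
Marcus starts after Omar ends, so Omar has no further overlaps.
Marcus starts after Hannah ends, so Hannah has no further overlaps.
Mateo starts before Marcus ends → Marcus and Mateo overlap.

Dmitri & Kenji, Hannah & Omar, Kenji & Noor, Kenji & Priya, Marcus & Mateo, Noor & Priya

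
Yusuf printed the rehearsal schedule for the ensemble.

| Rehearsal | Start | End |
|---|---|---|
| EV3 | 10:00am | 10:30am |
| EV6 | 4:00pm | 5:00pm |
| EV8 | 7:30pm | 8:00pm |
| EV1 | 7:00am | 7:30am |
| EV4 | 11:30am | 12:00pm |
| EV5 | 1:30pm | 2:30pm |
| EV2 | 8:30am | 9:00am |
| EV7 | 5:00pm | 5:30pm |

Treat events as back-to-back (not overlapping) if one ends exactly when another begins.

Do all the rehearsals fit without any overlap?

Sorted by start: EV1, EV2, EV3, EV4, EV5, EV6, EV7, EV8.
EV2 starts after EV1 ends; EV1 is clear from here.
EV3 starts after EV2 ends; EV2 is clear from here.
EV4 starts after EV3 ends; EV3 is clear from here.
EV5 starts after EV4 ends; EV4 is clear from here.
EV6 starts after EV5 ends; EV5 is clear from here.
EV7 starts exactly when EV6 ends (back-to-back, no overlap); EV6 is clear from here.
EV8 starts after EV7 ends.
Every pair is clear; the schedule has no overlaps.

Yes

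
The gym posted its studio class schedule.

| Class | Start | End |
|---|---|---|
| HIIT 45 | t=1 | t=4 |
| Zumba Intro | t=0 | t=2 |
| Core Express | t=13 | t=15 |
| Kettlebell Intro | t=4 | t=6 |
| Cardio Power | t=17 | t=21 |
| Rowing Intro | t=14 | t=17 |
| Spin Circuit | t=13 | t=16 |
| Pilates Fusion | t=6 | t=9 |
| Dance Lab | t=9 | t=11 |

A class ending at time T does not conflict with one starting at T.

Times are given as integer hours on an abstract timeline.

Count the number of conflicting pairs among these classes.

4

Check each pair: they overlap iff neither finishes before the other starts.
Sorted by start: Zumba Intro, HIIT 45, Kettlebell Intro, Pilates Fusion, Dance Lab, Spin Circuit, Core Express, Rowing Intro, Cardio Power.
HIIT 45 starts before Zumba Intro ends → Zumba Intro and HIIT 45 overlap.
Kettlebell Intro starts after Zumba Intro ends — done with Zumba Intro.
Kettlebell Intro starts exactly when HIIT 45 ends (back-to-back, no overlap) — done with HIIT 45.
Pilates Fusion starts exactly when Kettlebell Intro ends (back-to-back, no overlap) — done with Kettlebell Intro.
Dance Lab starts exactly when Pilates Fusion ends (back-to-back, no overlap) — done with Pilates Fusion.
Spin Circuit starts after Dance Lab ends — done with Dance Lab.
Core Express starts before Spin Circuit ends → Spin Circuit and Core Express overlap.
Rowing Intro starts before Spin Circuit ends → Spin Circuit and Rowing Intro overlap.
Cardio Power starts after Spin Circuit ends.
Rowing Intro starts before Core Express ends → Core Express and Rowing Intro overlap.
Cardio Power starts after Core Express ends.
Cardio Power starts exactly when Rowing Intro ends (back-to-back, no overlap).
Overlapping pairs: Core Express & Rowing Intro, Core Express & Spin Circuit, HIIT 45 & Zumba Intro, Rowing Intro & Spin Circuit — 4 in total.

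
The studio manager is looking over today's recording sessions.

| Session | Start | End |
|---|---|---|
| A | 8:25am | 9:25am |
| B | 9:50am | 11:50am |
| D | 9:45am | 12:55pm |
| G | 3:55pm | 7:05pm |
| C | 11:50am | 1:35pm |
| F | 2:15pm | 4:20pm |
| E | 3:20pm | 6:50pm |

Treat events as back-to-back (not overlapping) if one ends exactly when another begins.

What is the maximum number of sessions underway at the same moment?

3

Sweep the timeline, counting +1 at each start and −1 at each end (ends before starts at a tie):
8:25am start A → 1
9:25am end A → 0
9:45am start D → 1
9:50am start B → 2
11:50am end B → 1
11:50am start C → 2
12:55pm end D → 1
1:35pm end C → 0
2:15pm start F → 1
3:20pm start E → 2
3:55pm start G → 3
4:20pm end F → 2
6:50pm end E → 1
7:05pm end G → 0
Peak is 3, at 3:55pm (E, F, G).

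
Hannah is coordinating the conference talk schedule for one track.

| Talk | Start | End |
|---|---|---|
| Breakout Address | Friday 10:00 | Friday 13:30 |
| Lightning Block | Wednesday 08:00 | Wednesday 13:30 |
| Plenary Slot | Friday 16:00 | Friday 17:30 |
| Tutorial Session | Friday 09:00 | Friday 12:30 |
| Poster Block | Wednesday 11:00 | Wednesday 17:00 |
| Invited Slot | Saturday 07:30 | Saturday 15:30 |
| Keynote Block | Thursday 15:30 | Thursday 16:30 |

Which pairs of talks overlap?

Breakout Address & Tutorial Session, Lightning Block & Poster Block

Sorted by start: Lightning Block, Poster Block, Keynote Block, Tutorial Session, Breakout Address, Plenary Slot, Invited Slot.
Poster Block starts before Lightning Block ends → Lightning Block and Poster Block overlap.
Keynote Block starts after Lightning Block ends; Lightning Block is clear from here.
Keynote Block starts after Poster Block ends; Poster Block is clear from here.
Tutorial Session starts after Keynote Block ends; Keynote Block is clear from here.
Breakout Address starts before Tutorial Session ends → Tutorial Session and Breakout Address overlap.
Plenary Slot starts after Tutorial Session ends; Tutorial Session is clear from here.
Plenary Slot starts after Breakout Address ends; Breakout Address is clear from here.
Invited Slot starts after Plenary Slot ends.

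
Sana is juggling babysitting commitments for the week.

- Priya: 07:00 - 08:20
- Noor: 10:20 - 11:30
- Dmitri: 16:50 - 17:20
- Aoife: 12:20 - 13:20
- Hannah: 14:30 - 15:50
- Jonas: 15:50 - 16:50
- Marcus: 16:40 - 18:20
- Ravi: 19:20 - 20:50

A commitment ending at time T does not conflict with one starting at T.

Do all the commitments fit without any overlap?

Check each pair: they overlap iff neither finishes before the other starts.
Sorted by start: Priya, Noor, Aoife, Hannah, Jonas, Marcus, Dmitri, Ravi.
Noor starts after Priya ends; Priya is clear from here.
Aoife starts after Noor ends; Noor is clear from here.
Hannah starts after Aoife ends; Aoife is clear from here.
Jonas starts exactly when Hannah ends (back-to-back, no overlap); Hannah is clear from here.
Marcus starts before Jonas ends → Jonas and Marcus overlap.
That's a conflict, so the schedule is not conflict-free.

No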